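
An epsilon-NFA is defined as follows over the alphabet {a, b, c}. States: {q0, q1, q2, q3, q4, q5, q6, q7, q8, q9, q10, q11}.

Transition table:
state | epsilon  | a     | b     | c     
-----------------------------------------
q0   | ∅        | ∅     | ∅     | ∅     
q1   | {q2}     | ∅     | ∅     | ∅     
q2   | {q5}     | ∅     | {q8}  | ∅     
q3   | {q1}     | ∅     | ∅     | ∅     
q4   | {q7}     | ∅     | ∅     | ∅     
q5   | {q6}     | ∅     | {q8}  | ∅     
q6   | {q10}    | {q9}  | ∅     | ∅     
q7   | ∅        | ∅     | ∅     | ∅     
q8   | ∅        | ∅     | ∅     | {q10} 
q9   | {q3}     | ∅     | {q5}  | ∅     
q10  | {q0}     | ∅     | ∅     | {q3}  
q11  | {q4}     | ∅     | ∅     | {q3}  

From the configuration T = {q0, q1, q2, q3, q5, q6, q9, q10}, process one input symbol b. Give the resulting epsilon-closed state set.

{q0, q5, q6, q8, q10}

q2 on b → {q8}.
q5 on b → {q8}.
q9 on b → {q5}.
No b-transition from q0, q1, q3, q6, q10.
Union after reading b: {q5, q8}.
Now take the epsilon-closure:
From q5 via epsilon: add q6.
From q6 via epsilon: add q10.
From q10 via epsilon: add q0.
No new states can be added; the closed set is {q0, q5, q6, q8, q10}.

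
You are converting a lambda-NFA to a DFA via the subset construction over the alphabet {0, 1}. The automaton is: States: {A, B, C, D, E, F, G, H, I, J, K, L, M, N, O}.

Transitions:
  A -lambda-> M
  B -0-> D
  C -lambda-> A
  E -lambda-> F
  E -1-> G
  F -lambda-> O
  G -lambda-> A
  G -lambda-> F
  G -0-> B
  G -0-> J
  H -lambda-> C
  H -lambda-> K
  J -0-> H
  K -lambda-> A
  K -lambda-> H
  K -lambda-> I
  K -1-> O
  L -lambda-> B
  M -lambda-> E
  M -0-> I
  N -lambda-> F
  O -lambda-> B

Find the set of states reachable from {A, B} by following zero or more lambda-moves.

Start with {A, B}.
From A via lambda: add M.
From M via lambda: add E.
From E via lambda: add F.
From F via lambda: add O.
No new states can be added; the closed set is {A, B, E, F, M, O}.

{A, B, E, F, M, O}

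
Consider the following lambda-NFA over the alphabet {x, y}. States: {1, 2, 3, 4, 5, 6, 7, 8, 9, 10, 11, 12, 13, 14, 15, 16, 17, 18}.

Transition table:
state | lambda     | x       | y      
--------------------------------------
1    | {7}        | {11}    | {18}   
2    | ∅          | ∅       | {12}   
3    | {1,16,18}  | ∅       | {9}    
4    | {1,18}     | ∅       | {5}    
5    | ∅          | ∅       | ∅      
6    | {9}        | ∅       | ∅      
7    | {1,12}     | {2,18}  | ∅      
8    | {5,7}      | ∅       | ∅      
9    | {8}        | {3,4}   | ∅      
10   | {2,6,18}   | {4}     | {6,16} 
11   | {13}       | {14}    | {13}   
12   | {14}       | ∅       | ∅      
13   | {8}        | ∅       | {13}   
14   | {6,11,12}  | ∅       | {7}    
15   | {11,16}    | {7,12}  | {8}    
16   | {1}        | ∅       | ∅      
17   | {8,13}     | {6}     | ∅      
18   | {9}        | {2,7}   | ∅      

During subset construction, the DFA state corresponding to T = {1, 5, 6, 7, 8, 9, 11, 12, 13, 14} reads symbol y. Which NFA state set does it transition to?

{1, 5, 6, 7, 8, 9, 11, 12, 13, 14, 18}

1 on y → {18}.
11 on y → {13}.
13 on y → {13}.
14 on y → {7}.
No y-transition from 5, 6, 7, 8, 9, 12.
Union after reading y: {7, 13, 18}.
Now take the lambda-closure:
From 7 via lambda: add 1, 12.
From 13 via lambda: add 8.
From 18 via lambda: add 9.
From 8 via lambda: add 5.
From 12 via lambda: add 14.
From 14 via lambda: add 6, 11.
No new states can be added; the closed set is {1, 5, 6, 7, 8, 9, 11, 12, 13, 14, 18}.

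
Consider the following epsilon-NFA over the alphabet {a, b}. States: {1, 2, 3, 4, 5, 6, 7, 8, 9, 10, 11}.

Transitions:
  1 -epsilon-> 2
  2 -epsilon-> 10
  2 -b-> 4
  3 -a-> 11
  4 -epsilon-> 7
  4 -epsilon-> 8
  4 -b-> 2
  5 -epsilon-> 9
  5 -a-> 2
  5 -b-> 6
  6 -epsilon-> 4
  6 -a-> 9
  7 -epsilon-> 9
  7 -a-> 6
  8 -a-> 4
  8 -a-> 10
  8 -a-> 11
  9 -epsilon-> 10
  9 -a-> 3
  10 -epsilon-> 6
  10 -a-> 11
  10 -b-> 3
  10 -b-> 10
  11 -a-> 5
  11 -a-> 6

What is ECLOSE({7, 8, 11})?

Start with {7, 8, 11}.
From 7 via epsilon: add 9.
From 9 via epsilon: add 10.
From 10 via epsilon: add 6.
From 6 via epsilon: add 4.
No new states can be added; the closed set is {4, 6, 7, 8, 9, 10, 11}.

{4, 6, 7, 8, 9, 10, 11}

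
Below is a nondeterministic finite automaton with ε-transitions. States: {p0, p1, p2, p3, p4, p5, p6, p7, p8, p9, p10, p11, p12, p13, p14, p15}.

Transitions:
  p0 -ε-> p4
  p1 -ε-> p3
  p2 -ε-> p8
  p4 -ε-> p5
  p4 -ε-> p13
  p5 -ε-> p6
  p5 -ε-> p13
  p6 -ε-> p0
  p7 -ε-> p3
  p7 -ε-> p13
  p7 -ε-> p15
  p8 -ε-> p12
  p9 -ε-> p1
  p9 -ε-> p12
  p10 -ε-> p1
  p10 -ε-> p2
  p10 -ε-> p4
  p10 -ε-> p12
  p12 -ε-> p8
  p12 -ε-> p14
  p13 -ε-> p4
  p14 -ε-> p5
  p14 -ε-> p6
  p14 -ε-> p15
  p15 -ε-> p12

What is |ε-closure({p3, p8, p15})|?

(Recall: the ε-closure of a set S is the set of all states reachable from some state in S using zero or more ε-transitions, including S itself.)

Start with {p3, p8, p15}.
From p8 via ε: add p12.
From p12 via ε: add p14.
From p14 via ε: add p5, p6.
From p5 via ε: add p13.
From p6 via ε: add p0.
From p0 via ε: add p4.
ε-closure = {p0, p3, p4, p5, p6, p8, p12, p13, p14, p15}, which has 10 states.

10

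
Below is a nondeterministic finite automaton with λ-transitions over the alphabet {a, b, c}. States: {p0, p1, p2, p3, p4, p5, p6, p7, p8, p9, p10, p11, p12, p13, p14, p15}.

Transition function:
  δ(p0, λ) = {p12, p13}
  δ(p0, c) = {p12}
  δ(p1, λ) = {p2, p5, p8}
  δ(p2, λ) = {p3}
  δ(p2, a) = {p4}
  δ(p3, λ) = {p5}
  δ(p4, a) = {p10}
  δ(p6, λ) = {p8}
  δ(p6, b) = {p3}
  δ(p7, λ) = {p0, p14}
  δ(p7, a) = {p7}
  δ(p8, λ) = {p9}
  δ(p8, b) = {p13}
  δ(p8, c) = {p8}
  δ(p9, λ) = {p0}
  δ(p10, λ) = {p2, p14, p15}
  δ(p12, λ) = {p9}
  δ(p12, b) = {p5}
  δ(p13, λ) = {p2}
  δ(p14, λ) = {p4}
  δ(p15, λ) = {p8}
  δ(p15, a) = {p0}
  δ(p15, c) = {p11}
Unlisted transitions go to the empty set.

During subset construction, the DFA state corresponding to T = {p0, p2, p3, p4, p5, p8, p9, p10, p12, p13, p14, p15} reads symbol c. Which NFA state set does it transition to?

p0 on c → {p12}.
p8 on c → {p8}.
p15 on c → {p11}.
No c-transition from p2, p3, p4, p5, p9, p10, p12, p13, p14.
Union after reading c: {p8, p11, p12}.
Now take the λ-closure:
From p8 via λ: add p9.
From p9 via λ: add p0.
From p0 via λ: add p13.
From p13 via λ: add p2.
From p2 via λ: add p3.
From p3 via λ: add p5.
No new states can be added; the closed set is {p0, p2, p3, p5, p8, p9, p11, p12, p13}.

{p0, p2, p3, p5, p8, p9, p11, p12, p13}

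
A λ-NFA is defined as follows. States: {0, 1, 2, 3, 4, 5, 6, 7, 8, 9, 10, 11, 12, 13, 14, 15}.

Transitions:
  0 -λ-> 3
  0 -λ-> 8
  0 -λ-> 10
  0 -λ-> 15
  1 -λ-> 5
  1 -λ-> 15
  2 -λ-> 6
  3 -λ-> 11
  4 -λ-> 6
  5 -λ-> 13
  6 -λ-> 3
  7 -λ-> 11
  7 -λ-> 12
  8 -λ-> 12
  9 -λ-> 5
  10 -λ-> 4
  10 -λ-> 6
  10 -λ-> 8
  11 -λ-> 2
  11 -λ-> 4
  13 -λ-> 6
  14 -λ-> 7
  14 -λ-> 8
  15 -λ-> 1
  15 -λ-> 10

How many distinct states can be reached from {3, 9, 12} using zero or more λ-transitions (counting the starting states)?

Start with {3, 9, 12}.
From 3 via λ: add 11.
From 9 via λ: add 5.
From 5 via λ: add 13.
From 11 via λ: add 2, 4.
From 2 via λ: add 6.
λ-closure = {2, 3, 4, 5, 6, 9, 11, 12, 13}, which has 9 states.

9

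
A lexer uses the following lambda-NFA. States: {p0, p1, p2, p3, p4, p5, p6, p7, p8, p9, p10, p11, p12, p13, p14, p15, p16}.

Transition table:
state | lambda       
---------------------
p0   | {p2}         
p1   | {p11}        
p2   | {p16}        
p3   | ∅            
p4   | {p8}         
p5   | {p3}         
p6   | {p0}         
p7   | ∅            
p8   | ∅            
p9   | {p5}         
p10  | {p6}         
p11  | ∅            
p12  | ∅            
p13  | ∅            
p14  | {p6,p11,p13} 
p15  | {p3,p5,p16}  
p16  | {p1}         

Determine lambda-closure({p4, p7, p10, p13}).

Start with {p4, p7, p10, p13}.
From p4 via lambda: add p8.
From p10 via lambda: add p6.
From p6 via lambda: add p0.
From p0 via lambda: add p2.
From p2 via lambda: add p16.
From p16 via lambda: add p1.
From p1 via lambda: add p11.
No new states can be added; the closed set is {p0, p1, p2, p4, p6, p7, p8, p10, p11, p13, p16}.

{p0, p1, p2, p4, p6, p7, p8, p10, p11, p13, p16}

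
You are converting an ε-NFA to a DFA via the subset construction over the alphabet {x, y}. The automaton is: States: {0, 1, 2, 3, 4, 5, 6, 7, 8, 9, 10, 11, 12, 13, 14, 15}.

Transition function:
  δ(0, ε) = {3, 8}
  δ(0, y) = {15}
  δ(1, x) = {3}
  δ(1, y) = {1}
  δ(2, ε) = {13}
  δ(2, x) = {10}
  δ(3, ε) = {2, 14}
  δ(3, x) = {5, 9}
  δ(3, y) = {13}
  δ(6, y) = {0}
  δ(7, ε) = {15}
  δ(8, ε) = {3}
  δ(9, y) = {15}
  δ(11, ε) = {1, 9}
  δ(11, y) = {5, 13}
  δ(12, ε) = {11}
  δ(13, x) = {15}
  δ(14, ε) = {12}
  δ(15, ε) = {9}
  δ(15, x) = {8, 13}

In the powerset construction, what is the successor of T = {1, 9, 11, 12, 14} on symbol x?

{1, 2, 3, 9, 11, 12, 13, 14}

1 on x → {3}.
No x-transition from 9, 11, 12, 14.
Union after reading x: {3}.
Now take the ε-closure:
From 3 via ε: add 2, 14.
From 2 via ε: add 13.
From 14 via ε: add 12.
From 12 via ε: add 11.
From 11 via ε: add 1, 9.
No new states can be added; the closed set is {1, 2, 3, 9, 11, 12, 13, 14}.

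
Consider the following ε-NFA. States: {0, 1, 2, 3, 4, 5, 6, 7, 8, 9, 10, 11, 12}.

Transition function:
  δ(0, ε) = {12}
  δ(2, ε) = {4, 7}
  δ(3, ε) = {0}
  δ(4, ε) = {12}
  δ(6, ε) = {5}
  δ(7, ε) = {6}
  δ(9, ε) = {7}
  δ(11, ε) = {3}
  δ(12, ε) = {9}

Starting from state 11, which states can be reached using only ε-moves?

{0, 3, 5, 6, 7, 9, 11, 12}

Start with {11}.
From 11 via ε: add 3.
From 3 via ε: add 0.
From 0 via ε: add 12.
From 12 via ε: add 9.
From 9 via ε: add 7.
From 7 via ε: add 6.
From 6 via ε: add 5.
No new states can be added; the closed set is {0, 3, 5, 6, 7, 9, 11, 12}.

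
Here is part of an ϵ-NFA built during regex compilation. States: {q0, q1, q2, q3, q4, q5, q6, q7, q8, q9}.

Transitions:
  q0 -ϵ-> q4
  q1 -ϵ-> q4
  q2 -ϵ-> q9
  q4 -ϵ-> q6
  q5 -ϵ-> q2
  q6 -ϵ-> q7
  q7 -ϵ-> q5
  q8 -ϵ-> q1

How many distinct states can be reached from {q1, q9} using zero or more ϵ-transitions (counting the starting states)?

7

Start with {q1, q9}.
From q1 via ϵ: add q4.
From q4 via ϵ: add q6.
From q6 via ϵ: add q7.
From q7 via ϵ: add q5.
From q5 via ϵ: add q2.
ϵ-closure = {q1, q2, q4, q5, q6, q7, q9}, which has 7 states.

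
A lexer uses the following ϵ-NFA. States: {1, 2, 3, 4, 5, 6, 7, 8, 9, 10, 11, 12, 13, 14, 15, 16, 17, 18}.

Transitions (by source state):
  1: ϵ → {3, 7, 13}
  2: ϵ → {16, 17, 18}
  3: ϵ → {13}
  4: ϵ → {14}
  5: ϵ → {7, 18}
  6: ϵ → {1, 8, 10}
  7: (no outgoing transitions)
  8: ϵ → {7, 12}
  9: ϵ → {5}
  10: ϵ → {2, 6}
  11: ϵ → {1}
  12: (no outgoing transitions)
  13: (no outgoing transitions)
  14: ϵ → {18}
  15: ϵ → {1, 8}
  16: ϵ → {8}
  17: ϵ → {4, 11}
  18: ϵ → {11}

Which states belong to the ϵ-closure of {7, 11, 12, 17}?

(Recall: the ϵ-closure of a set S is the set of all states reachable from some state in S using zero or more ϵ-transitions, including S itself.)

{1, 3, 4, 7, 11, 12, 13, 14, 17, 18}

Start with {7, 11, 12, 17}.
From 11 via ϵ: add 1.
From 17 via ϵ: add 4.
From 1 via ϵ: add 3, 13.
From 4 via ϵ: add 14.
From 14 via ϵ: add 18.
No new states can be added; the closed set is {1, 3, 4, 7, 11, 12, 13, 14, 17, 18}.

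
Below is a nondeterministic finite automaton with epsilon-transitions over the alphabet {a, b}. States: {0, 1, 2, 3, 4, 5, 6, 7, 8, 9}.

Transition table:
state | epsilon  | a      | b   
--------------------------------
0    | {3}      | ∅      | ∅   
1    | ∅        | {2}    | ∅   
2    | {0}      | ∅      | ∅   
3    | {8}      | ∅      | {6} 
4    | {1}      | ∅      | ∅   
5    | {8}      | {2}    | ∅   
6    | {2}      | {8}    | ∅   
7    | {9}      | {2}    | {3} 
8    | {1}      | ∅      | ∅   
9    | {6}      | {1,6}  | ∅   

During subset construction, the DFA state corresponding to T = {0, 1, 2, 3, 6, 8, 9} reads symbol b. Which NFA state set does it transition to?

{0, 1, 2, 3, 6, 8}

3 on b → {6}.
No b-transition from 0, 1, 2, 6, 8, 9.
Union after reading b: {6}.
Now take the epsilon-closure:
From 6 via epsilon: add 2.
From 2 via epsilon: add 0.
From 0 via epsilon: add 3.
From 3 via epsilon: add 8.
From 8 via epsilon: add 1.
No new states can be added; the closed set is {0, 1, 2, 3, 6, 8}.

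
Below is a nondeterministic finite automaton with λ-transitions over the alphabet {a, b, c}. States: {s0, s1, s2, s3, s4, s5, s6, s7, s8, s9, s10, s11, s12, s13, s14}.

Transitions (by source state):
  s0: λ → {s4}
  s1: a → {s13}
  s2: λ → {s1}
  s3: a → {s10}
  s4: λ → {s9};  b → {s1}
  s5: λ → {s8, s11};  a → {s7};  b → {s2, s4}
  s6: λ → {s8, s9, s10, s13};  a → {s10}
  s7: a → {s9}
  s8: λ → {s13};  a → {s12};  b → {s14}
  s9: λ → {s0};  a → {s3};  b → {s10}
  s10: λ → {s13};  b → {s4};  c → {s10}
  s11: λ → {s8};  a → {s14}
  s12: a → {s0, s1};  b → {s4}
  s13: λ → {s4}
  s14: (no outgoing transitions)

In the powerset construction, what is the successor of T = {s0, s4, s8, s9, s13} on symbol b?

s4 on b → {s1}.
s8 on b → {s14}.
s9 on b → {s10}.
No b-transition from s0, s13.
Union after reading b: {s1, s10, s14}.
Now take the λ-closure:
From s10 via λ: add s13.
From s13 via λ: add s4.
From s4 via λ: add s9.
From s9 via λ: add s0.
No new states can be added; the closed set is {s0, s1, s4, s9, s10, s13, s14}.

{s0, s1, s4, s9, s10, s13, s14}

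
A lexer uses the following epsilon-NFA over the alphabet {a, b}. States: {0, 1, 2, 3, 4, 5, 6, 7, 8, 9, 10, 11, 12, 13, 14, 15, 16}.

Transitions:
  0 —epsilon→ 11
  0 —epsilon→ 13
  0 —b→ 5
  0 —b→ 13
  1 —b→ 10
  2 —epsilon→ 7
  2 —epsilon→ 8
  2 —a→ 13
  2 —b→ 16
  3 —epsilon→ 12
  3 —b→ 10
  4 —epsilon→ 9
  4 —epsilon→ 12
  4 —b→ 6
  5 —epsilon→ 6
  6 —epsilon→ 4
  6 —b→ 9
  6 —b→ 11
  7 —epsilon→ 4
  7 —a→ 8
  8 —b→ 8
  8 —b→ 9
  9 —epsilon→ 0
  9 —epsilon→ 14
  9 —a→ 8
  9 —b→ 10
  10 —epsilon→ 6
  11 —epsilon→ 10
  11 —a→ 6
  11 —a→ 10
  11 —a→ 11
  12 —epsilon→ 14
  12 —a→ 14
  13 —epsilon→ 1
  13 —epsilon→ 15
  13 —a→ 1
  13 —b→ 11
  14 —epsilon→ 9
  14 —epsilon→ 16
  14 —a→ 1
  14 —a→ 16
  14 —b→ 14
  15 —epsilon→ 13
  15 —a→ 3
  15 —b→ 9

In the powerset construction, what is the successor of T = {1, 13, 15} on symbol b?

{0, 1, 4, 6, 9, 10, 11, 12, 13, 14, 15, 16}

1 on b → {10}.
13 on b → {11}.
15 on b → {9}.
Union after reading b: {9, 10, 11}.
Now take the epsilon-closure:
From 9 via epsilon: add 0, 14.
From 10 via epsilon: add 6.
From 0 via epsilon: add 13.
From 6 via epsilon: add 4.
From 14 via epsilon: add 16.
From 4 via epsilon: add 12.
From 13 via epsilon: add 1, 15.
No new states can be added; the closed set is {0, 1, 4, 6, 9, 10, 11, 12, 13, 14, 15, 16}.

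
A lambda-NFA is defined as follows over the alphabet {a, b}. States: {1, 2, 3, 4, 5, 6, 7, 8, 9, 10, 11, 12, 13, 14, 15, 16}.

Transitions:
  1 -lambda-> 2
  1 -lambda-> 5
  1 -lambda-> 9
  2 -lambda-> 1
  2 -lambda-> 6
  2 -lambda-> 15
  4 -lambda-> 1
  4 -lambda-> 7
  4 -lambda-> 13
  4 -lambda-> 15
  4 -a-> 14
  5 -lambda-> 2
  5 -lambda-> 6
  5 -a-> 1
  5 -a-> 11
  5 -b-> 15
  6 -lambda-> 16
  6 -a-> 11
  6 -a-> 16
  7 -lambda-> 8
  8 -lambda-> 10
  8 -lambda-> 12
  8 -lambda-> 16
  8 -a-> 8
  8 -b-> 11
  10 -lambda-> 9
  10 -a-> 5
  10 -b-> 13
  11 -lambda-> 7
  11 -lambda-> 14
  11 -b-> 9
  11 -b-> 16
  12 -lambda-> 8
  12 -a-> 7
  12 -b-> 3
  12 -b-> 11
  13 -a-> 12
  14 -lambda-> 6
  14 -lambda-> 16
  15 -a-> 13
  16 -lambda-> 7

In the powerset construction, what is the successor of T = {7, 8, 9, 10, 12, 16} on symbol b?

{3, 6, 7, 8, 9, 10, 11, 12, 13, 14, 16}

8 on b → {11}.
10 on b → {13}.
12 on b → {3, 11}.
No b-transition from 7, 9, 16.
Union after reading b: {3, 11, 13}.
Now take the lambda-closure:
From 11 via lambda: add 7, 14.
From 7 via lambda: add 8.
From 14 via lambda: add 6, 16.
From 8 via lambda: add 10, 12.
From 10 via lambda: add 9.
No new states can be added; the closed set is {3, 6, 7, 8, 9, 10, 11, 12, 13, 14, 16}.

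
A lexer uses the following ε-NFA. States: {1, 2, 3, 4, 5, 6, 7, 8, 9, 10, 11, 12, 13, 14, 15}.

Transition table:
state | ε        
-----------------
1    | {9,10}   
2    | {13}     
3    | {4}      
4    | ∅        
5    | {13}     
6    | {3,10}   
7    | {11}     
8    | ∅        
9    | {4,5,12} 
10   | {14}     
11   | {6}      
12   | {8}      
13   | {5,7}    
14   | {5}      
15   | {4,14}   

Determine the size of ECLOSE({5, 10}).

9

Start with {5, 10}.
From 5 via ε: add 13.
From 10 via ε: add 14.
From 13 via ε: add 7.
From 7 via ε: add 11.
From 11 via ε: add 6.
From 6 via ε: add 3.
From 3 via ε: add 4.
ε-closure = {3, 4, 5, 6, 7, 10, 11, 13, 14}, which has 9 states.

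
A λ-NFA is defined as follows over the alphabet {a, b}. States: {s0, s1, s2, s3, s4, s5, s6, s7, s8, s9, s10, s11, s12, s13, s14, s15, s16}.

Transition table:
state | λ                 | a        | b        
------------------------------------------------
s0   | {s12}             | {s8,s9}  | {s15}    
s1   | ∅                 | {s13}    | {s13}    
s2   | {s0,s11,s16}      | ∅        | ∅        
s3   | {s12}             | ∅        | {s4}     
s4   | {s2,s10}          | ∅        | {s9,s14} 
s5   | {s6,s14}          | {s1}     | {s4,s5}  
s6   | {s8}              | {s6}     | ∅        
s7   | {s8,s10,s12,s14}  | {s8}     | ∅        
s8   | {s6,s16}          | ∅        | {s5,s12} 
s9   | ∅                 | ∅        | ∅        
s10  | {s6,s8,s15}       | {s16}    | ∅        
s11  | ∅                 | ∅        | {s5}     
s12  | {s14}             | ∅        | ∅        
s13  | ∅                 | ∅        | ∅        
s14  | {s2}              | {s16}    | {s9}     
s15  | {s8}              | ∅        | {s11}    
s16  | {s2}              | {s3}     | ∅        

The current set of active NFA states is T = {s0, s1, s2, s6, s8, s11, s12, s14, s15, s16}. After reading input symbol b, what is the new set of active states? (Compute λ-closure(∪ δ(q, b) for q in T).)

s0 on b → {s15}.
s1 on b → {s13}.
s8 on b → {s5, s12}.
s11 on b → {s5}.
s14 on b → {s9}.
s15 on b → {s11}.
No b-transition from s2, s6, s12, s16.
Union after reading b: {s5, s9, s11, s12, s13, s15}.
Now take the λ-closure:
From s5 via λ: add s6, s14.
From s15 via λ: add s8.
From s8 via λ: add s16.
From s14 via λ: add s2.
From s2 via λ: add s0.
No new states can be added; the closed set is {s0, s2, s5, s6, s8, s9, s11, s12, s13, s14, s15, s16}.

{s0, s2, s5, s6, s8, s9, s11, s12, s13, s14, s15, s16}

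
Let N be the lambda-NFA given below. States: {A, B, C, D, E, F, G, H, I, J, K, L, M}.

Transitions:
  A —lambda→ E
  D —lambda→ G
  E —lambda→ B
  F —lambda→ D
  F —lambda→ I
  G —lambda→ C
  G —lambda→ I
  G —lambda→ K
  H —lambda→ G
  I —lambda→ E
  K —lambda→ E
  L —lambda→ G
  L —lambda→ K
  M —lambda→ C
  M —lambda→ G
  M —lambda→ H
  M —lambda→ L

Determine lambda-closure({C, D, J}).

{B, C, D, E, G, I, J, K}

Start with {C, D, J}.
From D via lambda: add G.
From G via lambda: add I, K.
From I via lambda: add E.
From E via lambda: add B.
No new states can be added; the closed set is {B, C, D, E, G, I, J, K}.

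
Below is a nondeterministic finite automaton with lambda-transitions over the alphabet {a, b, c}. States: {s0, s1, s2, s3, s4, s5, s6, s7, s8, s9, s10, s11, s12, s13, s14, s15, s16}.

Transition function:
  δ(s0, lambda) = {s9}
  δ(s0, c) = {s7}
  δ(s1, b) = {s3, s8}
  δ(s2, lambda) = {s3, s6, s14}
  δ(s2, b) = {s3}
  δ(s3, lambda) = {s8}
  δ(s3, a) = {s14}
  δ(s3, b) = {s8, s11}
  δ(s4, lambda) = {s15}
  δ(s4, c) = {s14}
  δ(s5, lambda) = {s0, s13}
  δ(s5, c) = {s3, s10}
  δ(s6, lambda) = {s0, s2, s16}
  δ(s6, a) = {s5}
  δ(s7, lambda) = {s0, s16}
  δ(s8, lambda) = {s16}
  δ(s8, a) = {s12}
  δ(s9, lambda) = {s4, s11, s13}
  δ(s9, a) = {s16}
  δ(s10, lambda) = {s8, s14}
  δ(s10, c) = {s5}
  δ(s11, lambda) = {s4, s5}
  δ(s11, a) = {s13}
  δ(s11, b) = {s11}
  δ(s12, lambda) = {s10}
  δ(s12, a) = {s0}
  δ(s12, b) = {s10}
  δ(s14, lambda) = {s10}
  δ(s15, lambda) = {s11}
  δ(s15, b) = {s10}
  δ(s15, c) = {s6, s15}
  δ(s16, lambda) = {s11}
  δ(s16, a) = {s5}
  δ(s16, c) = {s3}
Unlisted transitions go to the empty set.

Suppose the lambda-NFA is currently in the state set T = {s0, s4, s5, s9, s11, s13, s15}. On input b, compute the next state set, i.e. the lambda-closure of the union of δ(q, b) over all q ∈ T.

{s0, s4, s5, s8, s9, s10, s11, s13, s14, s15, s16}

s11 on b → {s11}.
s15 on b → {s10}.
No b-transition from s0, s4, s5, s9, s13.
Union after reading b: {s10, s11}.
Now take the lambda-closure:
From s10 via lambda: add s8, s14.
From s11 via lambda: add s4, s5.
From s4 via lambda: add s15.
From s5 via lambda: add s0, s13.
From s8 via lambda: add s16.
From s0 via lambda: add s9.
No new states can be added; the closed set is {s0, s4, s5, s8, s9, s10, s11, s13, s14, s15, s16}.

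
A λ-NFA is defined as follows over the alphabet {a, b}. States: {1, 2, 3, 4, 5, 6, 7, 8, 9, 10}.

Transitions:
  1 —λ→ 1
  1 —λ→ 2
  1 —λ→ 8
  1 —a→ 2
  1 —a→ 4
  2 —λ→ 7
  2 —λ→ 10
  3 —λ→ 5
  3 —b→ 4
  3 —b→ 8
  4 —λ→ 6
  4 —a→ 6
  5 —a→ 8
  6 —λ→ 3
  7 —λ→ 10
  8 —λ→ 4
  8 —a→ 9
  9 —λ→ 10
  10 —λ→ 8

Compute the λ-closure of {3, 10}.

Start with {3, 10}.
From 3 via λ: add 5.
From 10 via λ: add 8.
From 8 via λ: add 4.
From 4 via λ: add 6.
No new states can be added; the closed set is {3, 4, 5, 6, 8, 10}.

{3, 4, 5, 6, 8, 10}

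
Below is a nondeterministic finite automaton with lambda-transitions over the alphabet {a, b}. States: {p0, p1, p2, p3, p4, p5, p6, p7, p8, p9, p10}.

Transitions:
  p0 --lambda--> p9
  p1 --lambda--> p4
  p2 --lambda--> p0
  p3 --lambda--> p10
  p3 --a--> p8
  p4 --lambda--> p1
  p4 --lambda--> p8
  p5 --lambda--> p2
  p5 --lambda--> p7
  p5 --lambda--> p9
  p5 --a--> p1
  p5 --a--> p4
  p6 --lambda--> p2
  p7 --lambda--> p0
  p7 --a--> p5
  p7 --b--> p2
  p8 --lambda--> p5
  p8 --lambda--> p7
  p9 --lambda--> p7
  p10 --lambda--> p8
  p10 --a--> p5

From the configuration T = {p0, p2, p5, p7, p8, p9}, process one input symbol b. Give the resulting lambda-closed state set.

p7 on b → {p2}.
No b-transition from p0, p2, p5, p8, p9.
Union after reading b: {p2}.
Now take the lambda-closure:
From p2 via lambda: add p0.
From p0 via lambda: add p9.
From p9 via lambda: add p7.
No new states can be added; the closed set is {p0, p2, p7, p9}.

{p0, p2, p7, p9}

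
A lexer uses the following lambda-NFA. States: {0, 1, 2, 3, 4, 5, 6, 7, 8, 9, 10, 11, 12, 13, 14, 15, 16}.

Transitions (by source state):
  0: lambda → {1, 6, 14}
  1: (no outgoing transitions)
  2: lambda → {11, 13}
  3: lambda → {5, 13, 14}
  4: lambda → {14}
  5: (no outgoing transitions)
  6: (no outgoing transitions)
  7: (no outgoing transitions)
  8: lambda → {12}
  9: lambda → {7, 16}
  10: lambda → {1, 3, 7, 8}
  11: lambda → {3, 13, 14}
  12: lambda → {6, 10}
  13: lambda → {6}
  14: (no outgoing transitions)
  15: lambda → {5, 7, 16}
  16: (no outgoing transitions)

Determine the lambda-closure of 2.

{2, 3, 5, 6, 11, 13, 14}

Start with {2}.
From 2 via lambda: add 11, 13.
From 11 via lambda: add 3, 14.
From 13 via lambda: add 6.
From 3 via lambda: add 5.
No new states can be added; the closed set is {2, 3, 5, 6, 11, 13, 14}.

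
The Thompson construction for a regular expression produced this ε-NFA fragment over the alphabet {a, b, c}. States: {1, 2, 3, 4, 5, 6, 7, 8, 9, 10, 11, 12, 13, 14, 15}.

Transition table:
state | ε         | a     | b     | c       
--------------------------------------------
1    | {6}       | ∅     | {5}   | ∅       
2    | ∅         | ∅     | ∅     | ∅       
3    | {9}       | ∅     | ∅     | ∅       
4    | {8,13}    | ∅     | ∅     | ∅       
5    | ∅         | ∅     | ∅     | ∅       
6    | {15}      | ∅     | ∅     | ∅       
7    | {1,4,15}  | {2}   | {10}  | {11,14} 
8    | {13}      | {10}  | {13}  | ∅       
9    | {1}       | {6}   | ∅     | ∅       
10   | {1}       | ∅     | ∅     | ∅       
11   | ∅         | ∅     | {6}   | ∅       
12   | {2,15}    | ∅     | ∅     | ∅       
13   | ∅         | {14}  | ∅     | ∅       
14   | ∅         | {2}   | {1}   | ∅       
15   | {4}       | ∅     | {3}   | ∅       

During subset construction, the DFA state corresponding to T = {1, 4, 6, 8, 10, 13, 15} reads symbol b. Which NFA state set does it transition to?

1 on b → {5}.
8 on b → {13}.
15 on b → {3}.
No b-transition from 4, 6, 10, 13.
Union after reading b: {3, 5, 13}.
Now take the ε-closure:
From 3 via ε: add 9.
From 9 via ε: add 1.
From 1 via ε: add 6.
From 6 via ε: add 15.
From 15 via ε: add 4.
From 4 via ε: add 8.
No new states can be added; the closed set is {1, 3, 4, 5, 6, 8, 9, 13, 15}.

{1, 3, 4, 5, 6, 8, 9, 13, 15}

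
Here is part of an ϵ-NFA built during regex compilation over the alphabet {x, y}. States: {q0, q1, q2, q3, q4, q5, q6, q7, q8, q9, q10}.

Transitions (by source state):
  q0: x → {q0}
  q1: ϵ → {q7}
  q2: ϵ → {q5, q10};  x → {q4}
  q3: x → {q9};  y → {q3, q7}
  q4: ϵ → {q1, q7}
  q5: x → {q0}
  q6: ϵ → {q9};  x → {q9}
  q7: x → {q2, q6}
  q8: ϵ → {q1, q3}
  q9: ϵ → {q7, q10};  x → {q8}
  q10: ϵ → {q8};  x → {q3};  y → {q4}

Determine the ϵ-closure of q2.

{q1, q2, q3, q5, q7, q8, q10}

Start with {q2}.
From q2 via ϵ: add q5, q10.
From q10 via ϵ: add q8.
From q8 via ϵ: add q1, q3.
From q1 via ϵ: add q7.
No new states can be added; the closed set is {q1, q2, q3, q5, q7, q8, q10}.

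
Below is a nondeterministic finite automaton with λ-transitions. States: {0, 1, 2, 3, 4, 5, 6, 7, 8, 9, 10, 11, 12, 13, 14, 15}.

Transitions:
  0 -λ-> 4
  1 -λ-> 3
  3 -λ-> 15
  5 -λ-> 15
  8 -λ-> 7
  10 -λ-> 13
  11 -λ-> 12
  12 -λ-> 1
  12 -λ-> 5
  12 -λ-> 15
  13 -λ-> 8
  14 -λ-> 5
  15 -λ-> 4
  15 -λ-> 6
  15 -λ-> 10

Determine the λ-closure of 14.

Start with {14}.
From 14 via λ: add 5.
From 5 via λ: add 15.
From 15 via λ: add 4, 6, 10.
From 10 via λ: add 13.
From 13 via λ: add 8.
From 8 via λ: add 7.
No new states can be added; the closed set is {4, 5, 6, 7, 8, 10, 13, 14, 15}.

{4, 5, 6, 7, 8, 10, 13, 14, 15}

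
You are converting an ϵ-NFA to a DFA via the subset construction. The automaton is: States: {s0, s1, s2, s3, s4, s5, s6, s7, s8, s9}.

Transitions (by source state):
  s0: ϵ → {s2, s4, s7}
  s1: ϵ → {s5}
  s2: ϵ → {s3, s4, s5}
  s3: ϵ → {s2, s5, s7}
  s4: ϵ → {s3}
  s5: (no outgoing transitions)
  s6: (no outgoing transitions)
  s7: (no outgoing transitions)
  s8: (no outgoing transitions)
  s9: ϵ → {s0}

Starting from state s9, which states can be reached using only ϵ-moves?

Start with {s9}.
From s9 via ϵ: add s0.
From s0 via ϵ: add s2, s4, s7.
From s2 via ϵ: add s3, s5.
No new states can be added; the closed set is {s0, s2, s3, s4, s5, s7, s9}.

{s0, s2, s3, s4, s5, s7, s9}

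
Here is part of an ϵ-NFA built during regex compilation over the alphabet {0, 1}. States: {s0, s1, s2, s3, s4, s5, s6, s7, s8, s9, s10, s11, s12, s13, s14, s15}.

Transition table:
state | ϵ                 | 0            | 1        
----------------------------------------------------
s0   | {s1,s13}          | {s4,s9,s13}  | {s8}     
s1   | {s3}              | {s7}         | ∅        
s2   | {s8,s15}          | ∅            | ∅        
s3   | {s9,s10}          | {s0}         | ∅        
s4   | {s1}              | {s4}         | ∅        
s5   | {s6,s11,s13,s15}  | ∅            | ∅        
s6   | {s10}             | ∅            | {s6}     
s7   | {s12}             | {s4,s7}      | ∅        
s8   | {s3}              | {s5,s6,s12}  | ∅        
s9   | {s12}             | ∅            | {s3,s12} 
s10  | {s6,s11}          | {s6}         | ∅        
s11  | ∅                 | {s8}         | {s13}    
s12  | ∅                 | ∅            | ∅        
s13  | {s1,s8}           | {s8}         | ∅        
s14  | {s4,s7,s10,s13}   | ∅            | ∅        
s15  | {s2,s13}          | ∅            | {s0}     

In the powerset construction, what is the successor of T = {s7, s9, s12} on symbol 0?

s7 on 0 → {s4, s7}.
No 0-transition from s9, s12.
Union after reading 0: {s4, s7}.
Now take the ϵ-closure:
From s4 via ϵ: add s1.
From s7 via ϵ: add s12.
From s1 via ϵ: add s3.
From s3 via ϵ: add s9, s10.
From s10 via ϵ: add s6, s11.
No new states can be added; the closed set is {s1, s3, s4, s6, s7, s9, s10, s11, s12}.

{s1, s3, s4, s6, s7, s9, s10, s11, s12}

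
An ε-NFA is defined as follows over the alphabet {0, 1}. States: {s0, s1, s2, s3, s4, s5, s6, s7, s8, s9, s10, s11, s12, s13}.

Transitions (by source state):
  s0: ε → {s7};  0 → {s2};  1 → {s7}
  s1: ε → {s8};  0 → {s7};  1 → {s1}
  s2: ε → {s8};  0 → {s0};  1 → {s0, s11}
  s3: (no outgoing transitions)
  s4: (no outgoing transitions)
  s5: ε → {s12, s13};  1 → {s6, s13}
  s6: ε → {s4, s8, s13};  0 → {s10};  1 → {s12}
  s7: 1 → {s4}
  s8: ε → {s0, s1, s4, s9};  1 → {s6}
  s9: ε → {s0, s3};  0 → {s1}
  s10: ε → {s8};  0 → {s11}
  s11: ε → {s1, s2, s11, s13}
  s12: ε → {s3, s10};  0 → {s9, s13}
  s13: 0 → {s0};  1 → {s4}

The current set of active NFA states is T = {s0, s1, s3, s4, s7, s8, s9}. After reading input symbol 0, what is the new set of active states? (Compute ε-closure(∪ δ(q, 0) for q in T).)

{s0, s1, s2, s3, s4, s7, s8, s9}

s0 on 0 → {s2}.
s1 on 0 → {s7}.
s9 on 0 → {s1}.
No 0-transition from s3, s4, s7, s8.
Union after reading 0: {s1, s2, s7}.
Now take the ε-closure:
From s1 via ε: add s8.
From s8 via ε: add s0, s4, s9.
From s9 via ε: add s3.
No new states can be added; the closed set is {s0, s1, s2, s3, s4, s7, s8, s9}.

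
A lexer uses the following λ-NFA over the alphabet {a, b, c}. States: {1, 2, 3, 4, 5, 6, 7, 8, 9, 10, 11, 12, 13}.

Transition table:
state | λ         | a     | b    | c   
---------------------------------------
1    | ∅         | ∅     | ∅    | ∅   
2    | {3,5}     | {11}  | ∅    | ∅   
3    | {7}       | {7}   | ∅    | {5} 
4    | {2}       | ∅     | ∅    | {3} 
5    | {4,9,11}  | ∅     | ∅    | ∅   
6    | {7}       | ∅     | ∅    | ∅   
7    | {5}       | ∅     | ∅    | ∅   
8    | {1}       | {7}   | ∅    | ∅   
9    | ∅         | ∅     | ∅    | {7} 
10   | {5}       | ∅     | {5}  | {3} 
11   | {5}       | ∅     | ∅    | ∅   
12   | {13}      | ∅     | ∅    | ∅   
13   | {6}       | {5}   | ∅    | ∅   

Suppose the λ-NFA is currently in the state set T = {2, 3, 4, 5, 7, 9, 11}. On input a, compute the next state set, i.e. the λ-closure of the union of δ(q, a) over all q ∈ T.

2 on a → {11}.
3 on a → {7}.
No a-transition from 4, 5, 7, 9, 11.
Union after reading a: {7, 11}.
Now take the λ-closure:
From 7 via λ: add 5.
From 5 via λ: add 4, 9.
From 4 via λ: add 2.
From 2 via λ: add 3.
No new states can be added; the closed set is {2, 3, 4, 5, 7, 9, 11}.

{2, 3, 4, 5, 7, 9, 11}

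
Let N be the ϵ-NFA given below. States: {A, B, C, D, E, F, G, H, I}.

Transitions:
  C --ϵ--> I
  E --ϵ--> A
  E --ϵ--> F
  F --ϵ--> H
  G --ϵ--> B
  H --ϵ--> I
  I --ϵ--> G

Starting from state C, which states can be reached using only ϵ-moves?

Start with {C}.
From C via ϵ: add I.
From I via ϵ: add G.
From G via ϵ: add B.
No new states can be added; the closed set is {B, C, G, I}.

{B, C, G, I}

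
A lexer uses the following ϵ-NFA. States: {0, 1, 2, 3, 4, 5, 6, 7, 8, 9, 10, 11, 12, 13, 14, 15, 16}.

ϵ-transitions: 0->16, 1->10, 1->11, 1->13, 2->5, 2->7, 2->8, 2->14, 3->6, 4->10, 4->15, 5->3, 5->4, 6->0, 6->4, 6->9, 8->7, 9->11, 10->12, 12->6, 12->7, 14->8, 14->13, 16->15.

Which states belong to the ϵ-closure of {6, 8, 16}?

{0, 4, 6, 7, 8, 9, 10, 11, 12, 15, 16}

Start with {6, 8, 16}.
From 6 via ϵ: add 0, 4, 9.
From 8 via ϵ: add 7.
From 16 via ϵ: add 15.
From 4 via ϵ: add 10.
From 9 via ϵ: add 11.
From 10 via ϵ: add 12.
No new states can be added; the closed set is {0, 4, 6, 7, 8, 9, 10, 11, 12, 15, 16}.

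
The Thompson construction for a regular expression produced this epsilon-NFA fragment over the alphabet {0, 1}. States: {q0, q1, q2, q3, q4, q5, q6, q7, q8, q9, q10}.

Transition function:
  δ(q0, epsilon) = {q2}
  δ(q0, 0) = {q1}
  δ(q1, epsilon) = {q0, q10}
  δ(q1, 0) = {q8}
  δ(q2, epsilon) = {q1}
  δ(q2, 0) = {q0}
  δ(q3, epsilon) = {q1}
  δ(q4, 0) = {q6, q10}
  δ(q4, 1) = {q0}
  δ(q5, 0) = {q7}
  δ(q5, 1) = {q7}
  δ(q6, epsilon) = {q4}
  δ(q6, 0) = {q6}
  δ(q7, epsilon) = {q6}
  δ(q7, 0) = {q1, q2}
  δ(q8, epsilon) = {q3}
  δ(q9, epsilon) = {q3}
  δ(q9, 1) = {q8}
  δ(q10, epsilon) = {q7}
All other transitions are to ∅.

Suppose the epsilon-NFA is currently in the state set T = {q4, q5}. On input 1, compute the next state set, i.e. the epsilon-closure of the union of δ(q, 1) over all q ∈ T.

q4 on 1 → {q0}.
q5 on 1 → {q7}.
Union after reading 1: {q0, q7}.
Now take the epsilon-closure:
From q0 via epsilon: add q2.
From q7 via epsilon: add q6.
From q2 via epsilon: add q1.
From q6 via epsilon: add q4.
From q1 via epsilon: add q10.
No new states can be added; the closed set is {q0, q1, q2, q4, q6, q7, q10}.

{q0, q1, q2, q4, q6, q7, q10}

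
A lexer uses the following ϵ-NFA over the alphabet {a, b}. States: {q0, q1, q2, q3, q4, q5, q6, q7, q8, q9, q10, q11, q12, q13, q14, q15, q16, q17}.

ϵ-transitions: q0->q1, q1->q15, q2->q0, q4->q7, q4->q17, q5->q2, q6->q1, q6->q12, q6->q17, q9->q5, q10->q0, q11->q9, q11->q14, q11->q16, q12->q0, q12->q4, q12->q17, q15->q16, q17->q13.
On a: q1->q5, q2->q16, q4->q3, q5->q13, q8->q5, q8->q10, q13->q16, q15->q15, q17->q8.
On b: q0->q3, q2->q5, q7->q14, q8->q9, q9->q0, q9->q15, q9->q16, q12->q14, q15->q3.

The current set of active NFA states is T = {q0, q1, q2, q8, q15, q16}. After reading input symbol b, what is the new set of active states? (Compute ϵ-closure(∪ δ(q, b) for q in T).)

{q0, q1, q2, q3, q5, q9, q15, q16}

q0 on b → {q3}.
q2 on b → {q5}.
q8 on b → {q9}.
q15 on b → {q3}.
No b-transition from q1, q16.
Union after reading b: {q3, q5, q9}.
Now take the ϵ-closure:
From q5 via ϵ: add q2.
From q2 via ϵ: add q0.
From q0 via ϵ: add q1.
From q1 via ϵ: add q15.
From q15 via ϵ: add q16.
No new states can be added; the closed set is {q0, q1, q2, q3, q5, q9, q15, q16}.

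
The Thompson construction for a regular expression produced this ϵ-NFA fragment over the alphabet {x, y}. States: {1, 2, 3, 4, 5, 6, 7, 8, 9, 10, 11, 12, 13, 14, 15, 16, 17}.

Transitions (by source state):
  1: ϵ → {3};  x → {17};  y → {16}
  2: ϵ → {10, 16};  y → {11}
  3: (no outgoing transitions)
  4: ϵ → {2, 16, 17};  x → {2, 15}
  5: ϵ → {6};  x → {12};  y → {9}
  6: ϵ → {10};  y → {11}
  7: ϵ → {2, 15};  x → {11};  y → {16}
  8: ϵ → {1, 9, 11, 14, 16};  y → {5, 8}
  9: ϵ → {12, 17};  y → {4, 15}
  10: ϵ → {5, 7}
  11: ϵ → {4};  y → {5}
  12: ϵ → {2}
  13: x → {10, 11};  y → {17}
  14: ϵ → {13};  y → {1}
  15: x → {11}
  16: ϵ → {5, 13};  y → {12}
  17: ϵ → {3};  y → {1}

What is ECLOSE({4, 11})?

{2, 3, 4, 5, 6, 7, 10, 11, 13, 15, 16, 17}

Start with {4, 11}.
From 4 via ϵ: add 2, 16, 17.
From 2 via ϵ: add 10.
From 16 via ϵ: add 5, 13.
From 17 via ϵ: add 3.
From 5 via ϵ: add 6.
From 10 via ϵ: add 7.
From 7 via ϵ: add 15.
No new states can be added; the closed set is {2, 3, 4, 5, 6, 7, 10, 11, 13, 15, 16, 17}.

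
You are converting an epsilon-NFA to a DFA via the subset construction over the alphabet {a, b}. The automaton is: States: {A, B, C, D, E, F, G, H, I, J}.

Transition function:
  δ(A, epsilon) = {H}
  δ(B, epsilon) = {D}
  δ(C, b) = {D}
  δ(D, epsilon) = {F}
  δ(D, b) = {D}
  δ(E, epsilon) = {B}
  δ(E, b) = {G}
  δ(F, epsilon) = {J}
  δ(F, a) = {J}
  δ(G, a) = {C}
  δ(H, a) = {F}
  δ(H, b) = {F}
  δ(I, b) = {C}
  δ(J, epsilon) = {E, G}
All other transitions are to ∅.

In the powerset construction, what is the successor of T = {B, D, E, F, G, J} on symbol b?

D on b → {D}.
E on b → {G}.
No b-transition from B, F, G, J.
Union after reading b: {D, G}.
Now take the epsilon-closure:
From D via epsilon: add F.
From F via epsilon: add J.
From J via epsilon: add E.
From E via epsilon: add B.
No new states can be added; the closed set is {B, D, E, F, G, J}.

{B, D, E, F, G, J}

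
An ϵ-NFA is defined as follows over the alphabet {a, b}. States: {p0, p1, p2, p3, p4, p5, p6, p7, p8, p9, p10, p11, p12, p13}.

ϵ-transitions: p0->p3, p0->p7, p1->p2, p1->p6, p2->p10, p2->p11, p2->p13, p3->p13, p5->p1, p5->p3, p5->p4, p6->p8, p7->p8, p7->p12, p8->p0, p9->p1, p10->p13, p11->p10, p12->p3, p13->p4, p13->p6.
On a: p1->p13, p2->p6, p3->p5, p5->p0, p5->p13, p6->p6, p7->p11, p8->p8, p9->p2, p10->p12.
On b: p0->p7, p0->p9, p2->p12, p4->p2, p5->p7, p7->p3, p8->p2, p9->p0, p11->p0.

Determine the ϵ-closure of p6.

{p0, p3, p4, p6, p7, p8, p12, p13}

Start with {p6}.
From p6 via ϵ: add p8.
From p8 via ϵ: add p0.
From p0 via ϵ: add p3, p7.
From p3 via ϵ: add p13.
From p7 via ϵ: add p12.
From p13 via ϵ: add p4.
No new states can be added; the closed set is {p0, p3, p4, p6, p7, p8, p12, p13}.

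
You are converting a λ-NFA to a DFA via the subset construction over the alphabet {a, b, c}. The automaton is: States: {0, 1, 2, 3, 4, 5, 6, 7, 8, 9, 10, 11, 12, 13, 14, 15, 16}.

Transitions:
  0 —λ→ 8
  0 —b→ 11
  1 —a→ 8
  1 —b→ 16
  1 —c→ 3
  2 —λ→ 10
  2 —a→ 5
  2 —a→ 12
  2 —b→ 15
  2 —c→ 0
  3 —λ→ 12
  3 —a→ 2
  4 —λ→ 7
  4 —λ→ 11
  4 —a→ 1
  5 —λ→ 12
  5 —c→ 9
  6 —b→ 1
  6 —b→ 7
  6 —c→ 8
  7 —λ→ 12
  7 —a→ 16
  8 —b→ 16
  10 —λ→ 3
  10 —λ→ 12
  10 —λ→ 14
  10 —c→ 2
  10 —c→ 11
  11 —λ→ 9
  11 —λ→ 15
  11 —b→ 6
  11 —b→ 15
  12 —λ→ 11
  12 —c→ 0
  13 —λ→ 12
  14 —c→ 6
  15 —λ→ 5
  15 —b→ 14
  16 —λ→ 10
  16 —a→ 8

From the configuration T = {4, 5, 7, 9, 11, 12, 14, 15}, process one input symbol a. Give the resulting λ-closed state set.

{1, 3, 5, 9, 10, 11, 12, 14, 15, 16}

4 on a → {1}.
7 on a → {16}.
No a-transition from 5, 9, 11, 12, 14, 15.
Union after reading a: {1, 16}.
Now take the λ-closure:
From 16 via λ: add 10.
From 10 via λ: add 3, 12, 14.
From 12 via λ: add 11.
From 11 via λ: add 9, 15.
From 15 via λ: add 5.
No new states can be added; the closed set is {1, 3, 5, 9, 10, 11, 12, 14, 15, 16}.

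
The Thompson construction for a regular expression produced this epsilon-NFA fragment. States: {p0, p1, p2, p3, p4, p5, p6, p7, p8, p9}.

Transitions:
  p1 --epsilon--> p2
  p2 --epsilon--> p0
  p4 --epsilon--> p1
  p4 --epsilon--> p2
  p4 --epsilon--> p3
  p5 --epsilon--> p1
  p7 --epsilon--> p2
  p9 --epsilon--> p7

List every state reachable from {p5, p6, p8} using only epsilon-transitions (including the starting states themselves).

{p0, p1, p2, p5, p6, p8}

Start with {p5, p6, p8}.
From p5 via epsilon: add p1.
From p1 via epsilon: add p2.
From p2 via epsilon: add p0.
No new states can be added; the closed set is {p0, p1, p2, p5, p6, p8}.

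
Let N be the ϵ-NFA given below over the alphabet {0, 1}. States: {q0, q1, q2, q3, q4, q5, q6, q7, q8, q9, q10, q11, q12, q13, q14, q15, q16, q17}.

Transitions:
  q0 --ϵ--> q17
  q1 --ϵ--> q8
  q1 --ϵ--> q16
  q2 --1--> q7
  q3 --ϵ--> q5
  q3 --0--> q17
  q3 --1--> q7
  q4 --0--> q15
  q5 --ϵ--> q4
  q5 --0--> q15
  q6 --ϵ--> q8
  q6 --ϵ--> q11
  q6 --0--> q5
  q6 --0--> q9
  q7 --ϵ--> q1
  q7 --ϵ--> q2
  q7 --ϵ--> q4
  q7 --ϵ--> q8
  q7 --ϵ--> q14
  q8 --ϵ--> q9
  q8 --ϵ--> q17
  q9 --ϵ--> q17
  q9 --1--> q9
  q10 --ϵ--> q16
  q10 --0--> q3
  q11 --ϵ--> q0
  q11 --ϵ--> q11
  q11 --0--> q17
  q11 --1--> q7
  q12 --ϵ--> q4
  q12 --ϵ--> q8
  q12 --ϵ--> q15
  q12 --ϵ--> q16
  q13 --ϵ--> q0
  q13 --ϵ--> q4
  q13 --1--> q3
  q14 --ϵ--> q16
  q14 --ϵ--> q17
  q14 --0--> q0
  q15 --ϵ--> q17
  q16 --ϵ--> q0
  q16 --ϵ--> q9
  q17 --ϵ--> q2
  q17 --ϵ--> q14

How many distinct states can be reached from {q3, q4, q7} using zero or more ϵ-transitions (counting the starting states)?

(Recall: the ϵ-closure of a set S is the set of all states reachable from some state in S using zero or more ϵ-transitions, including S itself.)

12

Start with {q3, q4, q7}.
From q3 via ϵ: add q5.
From q7 via ϵ: add q1, q2, q8, q14.
From q1 via ϵ: add q16.
From q8 via ϵ: add q9, q17.
From q16 via ϵ: add q0.
ϵ-closure = {q0, q1, q2, q3, q4, q5, q7, q8, q9, q14, q16, q17}, which has 12 states.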